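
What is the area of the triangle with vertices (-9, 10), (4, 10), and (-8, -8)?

Shoelace: Area = (1/2)|-9(10--8) + 4(-8-10) + -8(10-10)| = (1/2)(234) = 117

117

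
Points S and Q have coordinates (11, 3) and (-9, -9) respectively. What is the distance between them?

d = sqrt((-9 - 11)^2 + (-9 - 3)^2)
d = sqrt(-20^2 + -12^2)
d = sqrt(400 + 144)
d = sqrt(544) = 4*sqrt(34)

4*sqrt(34)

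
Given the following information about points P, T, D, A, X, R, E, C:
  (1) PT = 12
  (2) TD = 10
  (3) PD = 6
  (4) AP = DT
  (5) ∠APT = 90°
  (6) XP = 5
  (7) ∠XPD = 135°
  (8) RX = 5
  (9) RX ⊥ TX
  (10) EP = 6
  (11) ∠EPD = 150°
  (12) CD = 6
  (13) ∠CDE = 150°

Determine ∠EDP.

Step 1: By the law of cosines on triangle DPE: DE² = 6² + 6² − 2·6·6·cos(150°) = 134.35, so DE ≈ 11.59.
Step 2: By the inverse law of cosines on triangle EDP: cos(∠EDP) = (11.59² + 6² − 6²) / (2·11.59·6) = 134.35/139.09 = 0.9659, so ∠EDP = 15°.

Therefore, the measure of angle ∠EDP = 15°.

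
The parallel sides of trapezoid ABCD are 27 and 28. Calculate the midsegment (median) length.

The midsegment (median) of a trapezoid connects the midpoints of the non-parallel sides.
Its length is the average of the two bases: (27 + 28) / 2 = 55/2.

55/2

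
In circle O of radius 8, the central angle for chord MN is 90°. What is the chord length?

Drop a perpendicular from the center to the chord, bisecting both the chord and the central angle.
Each half-chord = r sin(θ/2) = 8 sin(45°).
The full chord = 2 × 8 × sin(45°) = 8*sqrt(2).

8*sqrt(2)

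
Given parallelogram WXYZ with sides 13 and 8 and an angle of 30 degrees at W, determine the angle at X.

In a parallelogram, consecutive angles are supplementary (sum to 180°).
angle X = 180 - angle W
angle X = 180 - 30
angle X = 150 degrees

150 degrees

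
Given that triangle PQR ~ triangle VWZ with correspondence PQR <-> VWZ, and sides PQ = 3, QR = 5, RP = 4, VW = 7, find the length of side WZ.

Similar triangles have proportional sides. Setting up the proportion:
VW / PQ = WZ / QR
7 / 3 = WZ / 5
WZ = 5 * 7 / 3 = 35/3.

35/3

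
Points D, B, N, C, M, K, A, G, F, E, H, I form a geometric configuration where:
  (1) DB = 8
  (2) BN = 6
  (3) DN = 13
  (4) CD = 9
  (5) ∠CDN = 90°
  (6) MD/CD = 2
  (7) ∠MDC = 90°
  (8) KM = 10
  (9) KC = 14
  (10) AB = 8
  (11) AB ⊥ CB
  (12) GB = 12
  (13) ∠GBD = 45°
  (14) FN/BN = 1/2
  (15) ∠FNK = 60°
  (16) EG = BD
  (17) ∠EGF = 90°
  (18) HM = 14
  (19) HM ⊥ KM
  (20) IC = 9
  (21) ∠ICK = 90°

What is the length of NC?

Step 1: By the law of cosines on triangle NDC: NC² = 13² + 9² − 2·13·9·cos(90°) = 250, so NC = 5·√10.

Therefore, the length of NC = 5·√10.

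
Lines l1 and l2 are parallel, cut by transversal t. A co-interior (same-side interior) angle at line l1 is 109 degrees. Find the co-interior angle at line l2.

Co-interior angles sum to 180: 180 - 109 = 71 degrees.

71 degrees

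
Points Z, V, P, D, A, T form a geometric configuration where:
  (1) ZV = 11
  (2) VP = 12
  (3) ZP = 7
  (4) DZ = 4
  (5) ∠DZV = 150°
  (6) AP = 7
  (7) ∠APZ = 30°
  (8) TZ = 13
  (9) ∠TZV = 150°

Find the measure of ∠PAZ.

Step 1: By the law of cosines on triangle APZ: AZ² = 7² + 7² − 2·7·7·cos(30°) = 13.13, so AZ ≈ 3.62.
Step 2: By the inverse law of cosines on triangle PAZ: cos(∠PAZ) = (7² + 3.62² − 7²) / (2·7·3.62) = 13.13/50.73 = 0.2588, so ∠PAZ = 75°.

Therefore, the measure of angle ∠PAZ = 75°.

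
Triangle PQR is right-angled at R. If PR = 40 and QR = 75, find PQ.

By the Pythagorean theorem: PQ^2 = PR^2 + QR^2
PQ^2 = 40^2 + 75^2 = 1600 + 5625 = 7225
PQ = sqrt(7225) = 85

85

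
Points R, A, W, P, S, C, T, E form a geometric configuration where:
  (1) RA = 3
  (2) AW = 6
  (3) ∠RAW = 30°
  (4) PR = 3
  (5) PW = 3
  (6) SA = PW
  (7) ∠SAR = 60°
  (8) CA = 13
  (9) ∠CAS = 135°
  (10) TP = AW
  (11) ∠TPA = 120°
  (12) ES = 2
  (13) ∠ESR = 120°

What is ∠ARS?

From the given relations: SA = PW = 3.
Step 1: By the law of cosines on triangle RAS: RS² = 3² + 3² − 2·3·3·cos(60°) = 9, so RS = 3.
Step 2: By the inverse law of cosines on triangle ARS: cos(∠ARS) = (3² + 3² − 3²) / (2·3·3) = 9/18 = 0.5, so ∠ARS = 60°.

Therefore, the measure of angle ∠ARS = 60°.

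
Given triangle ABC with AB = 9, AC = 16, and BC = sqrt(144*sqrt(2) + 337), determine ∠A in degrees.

cos(A) = (9² + 16² - (sqrt(144*sqrt(2) + 337))²) / (2 × 9 × 16) = -sqrt(2)/2, so A = arccos(-sqrt(2)/2) = 135°.

135°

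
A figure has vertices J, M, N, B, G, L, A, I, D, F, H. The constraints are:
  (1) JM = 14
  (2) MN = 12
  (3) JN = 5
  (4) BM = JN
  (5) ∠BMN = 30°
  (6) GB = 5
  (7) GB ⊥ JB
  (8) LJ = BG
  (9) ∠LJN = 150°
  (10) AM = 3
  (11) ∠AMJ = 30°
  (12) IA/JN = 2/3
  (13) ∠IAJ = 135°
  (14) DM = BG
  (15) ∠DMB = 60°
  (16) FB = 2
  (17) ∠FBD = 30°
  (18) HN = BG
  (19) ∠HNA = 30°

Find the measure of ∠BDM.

From the given relations: DM = BG = 5; BM = JN = 5.
Step 1: By the law of cosines on triangle DMB: DB² = 5² + 5² − 2·5·5·cos(60°) = 25, so DB = 5.
Step 2: By the inverse law of cosines on triangle BDM: cos(∠BDM) = (5² + 5² − 5²) / (2·5·5) = 25/50 = 0.5, so ∠BDM = 60°.

Therefore, the measure of angle ∠BDM = 60°.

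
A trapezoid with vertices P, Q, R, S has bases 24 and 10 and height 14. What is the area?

A trapezoid's area equals the midsegment times the height.
The midsegment is (24 + 10) / 2 = 17.
Area = 17 * 14 = 238.

238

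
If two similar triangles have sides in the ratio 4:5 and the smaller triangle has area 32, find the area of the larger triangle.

The ratio of areas of similar triangles = (side ratio)^2.
Side ratio = 4:5, so area ratio = 16:25.
Area of the larger triangle / Area of the smaller triangle = 25/16
Area of the larger triangle = 32 * 25/16 = 50

50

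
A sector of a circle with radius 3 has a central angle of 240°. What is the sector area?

The full circle has area πr² = π(3)² = 9*pi.
The sector covers 240° out of 360°, a fraction of 2/3.
Sector area = 9*pi × 2/3 = 6*pi.

6*pi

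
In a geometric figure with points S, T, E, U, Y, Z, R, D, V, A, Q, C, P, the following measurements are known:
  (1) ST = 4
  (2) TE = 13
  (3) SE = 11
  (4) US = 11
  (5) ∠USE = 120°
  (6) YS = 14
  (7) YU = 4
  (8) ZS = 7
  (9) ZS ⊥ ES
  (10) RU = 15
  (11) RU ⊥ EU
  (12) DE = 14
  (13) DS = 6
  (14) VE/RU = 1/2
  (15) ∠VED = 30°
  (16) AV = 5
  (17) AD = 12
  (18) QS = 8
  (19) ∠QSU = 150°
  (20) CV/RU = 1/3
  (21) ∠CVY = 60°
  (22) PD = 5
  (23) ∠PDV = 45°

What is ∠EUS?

Step 1: By the law of cosines on triangle USE: UE² = 11² + 11² − 2·11·11·cos(120°) = 363, so UE = 11·√3.
Step 2: By the inverse law of cosines on triangle EUS: cos(∠EUS) = ((11·√3)² + 11² − 11²) / (2·11·√3·11) = 363/419.16 = 0.866, so ∠EUS = 30°.

Therefore, the measure of angle ∠EUS = 30°.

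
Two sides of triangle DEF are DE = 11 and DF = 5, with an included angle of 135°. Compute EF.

When two sides and the included angle are known, the law of cosines gives the third side.
c^2 = a^2 + b^2 - 2ab cos(C) generalizes the Pythagorean theorem to non-right triangles.
Here: EF^2 = 121 + 25 - 110*(-sqrt(2)/2) = 55*sqrt(2) + 146
EF = sqrt(55*sqrt(2) + 146)

sqrt(55*sqrt(2) + 146)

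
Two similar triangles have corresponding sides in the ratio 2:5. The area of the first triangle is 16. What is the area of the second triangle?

Area ratio = (2/5)^2 = 4/25. Area of the second triangle = 16 * 25/4 = 100.

100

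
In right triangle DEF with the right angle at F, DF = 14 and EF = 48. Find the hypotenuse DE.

In a right triangle, the square of the hypotenuse equals the sum of the squares of the two legs.
The legs are 14 and 48, so the hypotenuse = sqrt(196 + 2304) = sqrt(2500) = 50.

50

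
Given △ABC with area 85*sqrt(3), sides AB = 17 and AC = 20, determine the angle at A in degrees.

From the SAS area formula Area = (1/2)ab sin(C), rearranging gives sin(C) = 2*Area/(ab).
sin(C) = 2 * 85*sqrt(3) / (340) = sqrt(3)/2.
Therefore C = arcsin(sqrt(3)/2) = 60°.
Since sin(180° - C) = sin(C), the obtuse angle 120° gives the same area, so C = 60° or C = 120°.

60° or 120°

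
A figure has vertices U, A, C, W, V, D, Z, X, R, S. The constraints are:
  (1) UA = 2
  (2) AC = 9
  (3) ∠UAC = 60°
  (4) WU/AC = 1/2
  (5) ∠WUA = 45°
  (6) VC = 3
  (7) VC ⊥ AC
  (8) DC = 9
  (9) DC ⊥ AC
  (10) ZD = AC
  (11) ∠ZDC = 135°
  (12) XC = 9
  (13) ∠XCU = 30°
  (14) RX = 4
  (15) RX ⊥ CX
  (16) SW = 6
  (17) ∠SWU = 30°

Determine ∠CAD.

Step 1: By the law of cosines on triangle ACD: AD² = 9² + 9² − 2·9·9·cos(90°) = 162, so AD = 9·√2.
Step 2: By the inverse law of cosines on triangle CAD: cos(∠CAD) = (9² + (9·√2)² − 9²) / (2·9·9·√2) = 162/229.1 = 0.7071, so ∠CAD = 45°.

Therefore, the measure of angle ∠CAD = 45°.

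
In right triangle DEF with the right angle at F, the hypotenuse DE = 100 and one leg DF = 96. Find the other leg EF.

By the Pythagorean theorem: EF^2 = DE^2 - DF^2
EF^2 = 100^2 - 96^2 = 10000 - 9216 = 784
EF = sqrt(784) = 28

28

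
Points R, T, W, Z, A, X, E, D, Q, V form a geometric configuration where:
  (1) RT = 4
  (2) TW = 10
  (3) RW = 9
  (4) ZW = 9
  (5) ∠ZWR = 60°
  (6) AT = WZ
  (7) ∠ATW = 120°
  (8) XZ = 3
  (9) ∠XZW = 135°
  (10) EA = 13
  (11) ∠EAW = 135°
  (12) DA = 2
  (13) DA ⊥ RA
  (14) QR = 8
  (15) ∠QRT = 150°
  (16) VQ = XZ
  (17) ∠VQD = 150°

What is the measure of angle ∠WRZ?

Step 1: By the law of cosines on triangle RWZ: RZ² = 9² + 9² − 2·9·9·cos(60°) = 81, so RZ = 9.
Step 2: By the inverse law of cosines on triangle WRZ: cos(∠WRZ) = (9² + 9² − 9²) / (2·9·9) = 81/162 = 0.5, so ∠WRZ = 60°.

Therefore, the measure of angle ∠WRZ = 60°.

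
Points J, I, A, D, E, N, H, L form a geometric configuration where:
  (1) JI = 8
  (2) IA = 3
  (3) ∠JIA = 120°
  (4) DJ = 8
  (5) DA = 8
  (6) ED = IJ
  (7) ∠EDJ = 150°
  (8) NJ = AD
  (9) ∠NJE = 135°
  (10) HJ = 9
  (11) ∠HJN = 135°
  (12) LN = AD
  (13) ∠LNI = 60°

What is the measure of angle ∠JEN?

From the given relations: ED = IJ = 8; NJ = AD = 8.
Step 1: By the law of cosines on triangle EDJ: EJ² = 8² + 8² − 2·8·8·cos(150°) = 238.85, so EJ ≈ 15.45.
Step 2: By the law of cosines on triangle EJN: EN² = 15.45² + 8² − 2·15.45·8·cos(135°) = 477.7, so EN ≈ 21.86.
Step 3: By the inverse law of cosines on triangle JEN: cos(∠JEN) = (15.45² + 21.86² − 8²) / (2·15.45·21.86) = 652.55/675.57 = 0.9659, so ∠JEN = 15°.

Therefore, the measure of angle ∠JEN = 15°.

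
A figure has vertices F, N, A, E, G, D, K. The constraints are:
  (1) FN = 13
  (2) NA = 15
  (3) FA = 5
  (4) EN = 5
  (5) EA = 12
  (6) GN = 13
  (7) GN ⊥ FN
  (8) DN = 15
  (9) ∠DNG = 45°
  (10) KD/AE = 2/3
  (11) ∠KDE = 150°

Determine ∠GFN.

Step 1: By the law of cosines on triangle FNG: FG² = 13² + 13² − 2·13·13·cos(90°) = 338, so FG = 13·√2.
Step 2: By the inverse law of cosines on triangle GFN: cos(∠GFN) = ((13·√2)² + 13² − 13²) / (2·13·√2·13) = 338/478 = 0.7071, so ∠GFN = 45°.

Therefore, the measure of angle ∠GFN = 45°.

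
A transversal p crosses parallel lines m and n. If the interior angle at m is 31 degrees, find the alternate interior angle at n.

Alternate interior angles are equal: 31 degrees.

31 degrees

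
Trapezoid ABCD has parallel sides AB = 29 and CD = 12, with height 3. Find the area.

Area of a trapezoid = (base1 + base2) * height / 2
Area = (29 + 12) * 3 / 2
Area = 41 * 3 / 2
Area = 123 / 2
Area = 123/2

123/2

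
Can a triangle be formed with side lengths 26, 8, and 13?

No.
The triangle inequality is violated: 8 + 13 = 21 ≤ 26.
These lengths cannot form a triangle.

No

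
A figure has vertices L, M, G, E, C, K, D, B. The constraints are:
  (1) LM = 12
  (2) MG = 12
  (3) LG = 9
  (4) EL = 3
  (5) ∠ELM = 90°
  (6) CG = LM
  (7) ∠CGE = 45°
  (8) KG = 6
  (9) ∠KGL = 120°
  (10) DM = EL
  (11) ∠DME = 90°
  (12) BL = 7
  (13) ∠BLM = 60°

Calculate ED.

From the given relations: DM = EL = 3.
Step 1: By the law of cosines on triangle ELM: EM² = 3² + 12² − 2·3·12·cos(90°) = 153, so EM = 3·√17.
Step 2: By the law of cosines on triangle EMD: ED² = (3·√17)² + 3² − 2·3·√17·3·cos(90°) = 162, so ED = 9·√2.

Therefore, the length of ED = 9·√2.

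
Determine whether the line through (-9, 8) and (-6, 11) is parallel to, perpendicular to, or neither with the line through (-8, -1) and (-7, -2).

Slope of line 1: m1 = (11 - 8)/(-6 - -9) = 3/3 = 1
Slope of line 2: m2 = (-2 - -1)/(-7 - -8) = -1/1 = -1
Two lines are perpendicular when the product of their slopes is -1 (negative reciprocals).
m1 * m2 = (1) * (-1) = -1, confirming perpendicularity.

Perpendicular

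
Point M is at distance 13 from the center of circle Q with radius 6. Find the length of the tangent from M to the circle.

tangent = √(d² - r²) = √(13² - 6²) = √(169 - 36) = √133 = sqrt(133)

sqrt(133)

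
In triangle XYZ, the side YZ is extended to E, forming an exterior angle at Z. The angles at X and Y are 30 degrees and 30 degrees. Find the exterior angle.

By the exterior angle theorem, an exterior angle of a triangle equals the sum of the two remote interior angles.
Exterior angle = angle X + angle Y
Exterior angle = 30 + 30 = 60 degrees

60 degrees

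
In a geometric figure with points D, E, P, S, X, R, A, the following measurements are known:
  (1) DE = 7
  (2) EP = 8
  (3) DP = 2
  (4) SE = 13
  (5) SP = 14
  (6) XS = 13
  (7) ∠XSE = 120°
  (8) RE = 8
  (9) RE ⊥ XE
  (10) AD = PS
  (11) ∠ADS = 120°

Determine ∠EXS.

Step 1: By the law of cosines on triangle XSE: XE² = 13² + 13² − 2·13·13·cos(120°) = 507, so XE = 13·√3.
Step 2: By the inverse law of cosines on triangle EXS: cos(∠EXS) = ((13·√3)² + 13² − 13²) / (2·13·√3·13) = 507/585.43 = 0.866, so ∠EXS = 30°.

Therefore, the measure of angle ∠EXS = 30°.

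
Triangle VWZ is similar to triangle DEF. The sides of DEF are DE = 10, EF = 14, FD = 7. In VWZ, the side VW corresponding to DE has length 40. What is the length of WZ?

Similar triangles have proportional sides. Setting up the proportion:
VW / DE = WZ / EF
40 / 10 = WZ / 14
WZ = 14 * 40 / 10 = 56.

56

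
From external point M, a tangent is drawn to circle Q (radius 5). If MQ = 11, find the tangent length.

tangent = √(d² - r²) = √(11² - 5²) = √(121 - 25) = √96 = 4*sqrt(6)

4*sqrt(6)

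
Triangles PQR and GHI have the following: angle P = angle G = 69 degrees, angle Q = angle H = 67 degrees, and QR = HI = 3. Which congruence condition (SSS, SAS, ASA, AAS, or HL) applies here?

Consider the given information: angle P = angle G = 69 degrees, angle Q = angle H = 67 degrees, and QR = HI = 3
This is not ASA or HL: ASA requires two angles and the side between them. HL only applies to right triangles with matching hypotenuse and leg.
The correct criterion is AAS. Two pairs of corresponding angles and a non-included side are equal (Angle-Angle-Side).

AAS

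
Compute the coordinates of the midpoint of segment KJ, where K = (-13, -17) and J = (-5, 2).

The midpoint is the average of the coordinates:
x: (-13 + -5)/2 = -9
y: (-17 + 2)/2 = -15/2
Midpoint = (-9, -15/2)

(-9, -15/2)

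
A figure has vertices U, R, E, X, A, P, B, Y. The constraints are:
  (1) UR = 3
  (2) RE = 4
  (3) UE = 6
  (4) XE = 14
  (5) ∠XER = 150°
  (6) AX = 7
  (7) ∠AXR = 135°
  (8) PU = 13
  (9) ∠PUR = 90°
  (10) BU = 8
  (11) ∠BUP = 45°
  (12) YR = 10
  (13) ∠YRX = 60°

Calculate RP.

Step 1: By the law of cosines on triangle RUP: RP² = 3² + 13² − 2·3·13·cos(90°) = 178, so RP = √178.

Therefore, the length of RP = √178.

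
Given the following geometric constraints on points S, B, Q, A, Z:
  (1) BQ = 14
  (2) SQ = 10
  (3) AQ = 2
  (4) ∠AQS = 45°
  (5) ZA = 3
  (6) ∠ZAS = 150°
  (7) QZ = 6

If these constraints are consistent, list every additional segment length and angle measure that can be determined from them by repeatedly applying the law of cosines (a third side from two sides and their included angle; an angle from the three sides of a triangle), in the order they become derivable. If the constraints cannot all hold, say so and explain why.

These constraints are not satisfiable: by the triangle inequality in triangle AQZ, (3) AQ = 2 and (5) ZA = 3 force QZ ≤ 2 + 3 = 5, but (7) says QZ = 6. No planar figure meets all of them, so nothing further can be derived.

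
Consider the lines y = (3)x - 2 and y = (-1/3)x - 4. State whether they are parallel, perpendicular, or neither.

Slope of line 1: m1 = 3
Slope of line 2: m2 = -1/3
m1 * m2 = (3) * (-1/3) = -1 = -1, so the lines are perpendicular.

Perpendicular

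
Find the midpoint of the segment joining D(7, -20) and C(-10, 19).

The midpoint is the average of the coordinates:
x: (7 + -10)/2 = -3/2
y: (-20 + 19)/2 = -1/2
Midpoint = (-3/2, -1/2)

(-3/2, -1/2)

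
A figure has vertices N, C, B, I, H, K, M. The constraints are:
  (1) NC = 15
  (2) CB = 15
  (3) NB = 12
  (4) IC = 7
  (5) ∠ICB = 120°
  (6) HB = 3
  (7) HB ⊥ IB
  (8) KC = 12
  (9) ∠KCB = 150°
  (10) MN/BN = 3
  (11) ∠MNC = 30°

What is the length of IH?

Step 1: By the law of cosines on triangle BCI: BI² = 15² + 7² − 2·15·7·cos(120°) = 379, so BI ≈ 19.47.
Step 2: By the law of cosines on triangle IBH: IH² = 19.47² + 3² − 2·19.47·3·cos(90°) = 388, so IH = 2·√97.

Therefore, the length of IH = 2·√97.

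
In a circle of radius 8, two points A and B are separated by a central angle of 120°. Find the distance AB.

Drop a perpendicular from the center to the chord, bisecting both the chord and the central angle.
Each half-chord = r sin(θ/2) = 8 sin(60°).
The full chord = 2 × 8 × sin(60°) = 8*sqrt(3).

8*sqrt(3)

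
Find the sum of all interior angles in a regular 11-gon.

The sum of interior angles of an n-sided polygon is (n - 2) * 180.
For n = 11: (11 - 2) * 180 = 9 * 180 = 1620 degrees.

1620 degrees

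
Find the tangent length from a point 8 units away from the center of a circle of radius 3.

The tangent, radius, and line from the external point to the center form a right triangle.
The right angle is where the tangent meets the radius.
By the Pythagorean theorem: tangent² + 3² = 8²
tangent² = 64 - 9 = 55
tangent = sqrt(55)

sqrt(55)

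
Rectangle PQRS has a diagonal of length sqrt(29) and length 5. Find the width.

The diagonal of a rectangle forms a right triangle with the two sides.
Rearranging the Pythagorean theorem: missing side = sqrt(d^2 - known^2).
= sqrt(29 - 25) = sqrt(4) = 2.

2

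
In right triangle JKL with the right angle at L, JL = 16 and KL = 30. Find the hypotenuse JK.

JK = sqrt(16^2 + 30^2) = sqrt(1156) = 34

34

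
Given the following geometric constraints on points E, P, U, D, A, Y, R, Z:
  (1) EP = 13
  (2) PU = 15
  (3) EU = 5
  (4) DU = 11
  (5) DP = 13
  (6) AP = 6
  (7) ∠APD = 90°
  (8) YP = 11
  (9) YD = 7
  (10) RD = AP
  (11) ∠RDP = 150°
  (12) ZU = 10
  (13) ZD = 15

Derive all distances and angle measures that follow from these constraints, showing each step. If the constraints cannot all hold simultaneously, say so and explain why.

The constraints are consistent.

From the given relations:
  RD = AP = 6

Step 1: From PD = 13, DR = 6, and ∠PDR = 150°, by the law of cosines:
  PR² = PD² + DR² - 2·PD·DR·cos(150°) = 169 + 36 + 135.1 = 340.1
  PR ≈ 18.44

Step 2: From DP = 13, PA = 6, and ∠DPA = 90°, by the law of cosines:
  DA² = DP² + PA² - 2·DP·PA·cos(90°) = 169 + 36 - 0 = 205
  DA ≈ 14.32

Step 3: From EP = 13, EU = 5, PU = 15, by the inverse law of cosines:
  cos(∠PEU) = (EP² + EU² - PU²) / (2·EP·EU)
  ∠PEU = 103.8°

Step 4: From PD = 13, PU = 15, DU = 11, by the inverse law of cosines:
  cos(∠DPU) = (PD² + PU² - DU²) / (2·PD·PU)
  ∠DPU = 45.57°

Step 5: From PD = 13, PY = 11, DY = 7, by the inverse law of cosines:
  cos(∠DPY) = (PD² + PY² - DY²) / (2·PD·PY)
  ∠DPY = 32.58°

Step 6: From PE = 13, PU = 15, EU = 5, by the inverse law of cosines:
  cos(∠EPU) = (PE² + PU² - EU²) / (2·PE·PU)
  ∠EPU = 18.89°

Step 7: From UD = 11, UP = 15, DP = 13, by the inverse law of cosines:
  cos(∠DUP) = (UD² + UP² - DP²) / (2·UD·UP)
  ∠DUP = 57.56°

Step 8: From UD = 11, UZ = 10, DZ = 15, by the inverse law of cosines:
  cos(∠DUZ) = (UD² + UZ² - DZ²) / (2·UD·UZ)
  ∠DUZ = 91.04°

Step 9: From UE = 5, UP = 15, EP = 13, by the inverse law of cosines:
  cos(∠EUP) = (UE² + UP² - EP²) / (2·UE·UP)
  ∠EUP = 57.32°

Step 10: From DP = 13, DU = 11, PU = 15, by the inverse law of cosines:
  cos(∠PDU) = (DP² + DU² - PU²) / (2·DP·DU)
  ∠PDU = 76.86°

Step 11: From DP = 13, DY = 7, PY = 11, by the inverse law of cosines:
  cos(∠PDY) = (DP² + DY² - PY²) / (2·DP·DY)
  ∠PDY = 57.79°

Step 12: From DU = 11, DZ = 15, UZ = 10, by the inverse law of cosines:
  cos(∠UDZ) = (DU² + DZ² - UZ²) / (2·DU·DZ)
  ∠UDZ = 41.8°

Step 13: From YD = 7, YP = 11, DP = 13, by the inverse law of cosines:
  cos(∠DYP) = (YD² + YP² - DP²) / (2·YD·YP)
  ∠DYP = 89.63°

Step 14: From ZD = 15, ZU = 10, DU = 11, by the inverse law of cosines:
  cos(∠DZU) = (ZD² + ZU² - DU²) / (2·ZD·ZU)
  ∠DZU = 47.16°

Step 15: From PD = 13, PR = 18.44, DR = 6, by the inverse law of cosines:
  cos(∠DPR) = (PD² + PR² - DR²) / (2·PD·PR)
  ∠DPR = 9.36°

Step 16: From DA = 14.32, DP = 13, AP = 6, by the inverse law of cosines:
  cos(∠ADP) = (DA² + DP² - AP²) / (2·DA·DP)
  ∠ADP = 24.78°

Step 17: From AD = 14.32, AP = 6, DP = 13, by the inverse law of cosines:
  cos(∠DAP) = (AD² + AP² - DP²) / (2·AD·AP)
  ∠DAP = 65.22°

Step 18: From RD = 6, RP = 18.44, DP = 13, by the inverse law of cosines:
  cos(∠DRP) = (RD² + RP² - DP²) / (2·RD·RP)
  ∠DRP = 20.64°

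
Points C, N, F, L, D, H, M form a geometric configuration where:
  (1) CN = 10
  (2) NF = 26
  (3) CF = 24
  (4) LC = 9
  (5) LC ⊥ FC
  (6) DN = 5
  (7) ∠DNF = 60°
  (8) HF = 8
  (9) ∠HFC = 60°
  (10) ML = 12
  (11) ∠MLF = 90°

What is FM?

Step 1: By the law of cosines on triangle LCF: LF² = 9² + 24² − 2·9·24·cos(90°) = 657, so LF = 3·√73.
Step 2: By the law of cosines on triangle FLM: FM² = (3·√73)² + 12² − 2·3·√73·12·cos(90°) = 801, so FM = 3·√89.

Therefore, the length of FM = 3·√89.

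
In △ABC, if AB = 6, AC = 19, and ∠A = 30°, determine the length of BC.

When two sides and the included angle are known, the law of cosines gives the third side.
c^2 = a^2 + b^2 - 2ab cos(C) generalizes the Pythagorean theorem to non-right triangles.
Here: BC^2 = 36 + 361 - 228*(sqrt(3)/2) = 397 - 114*sqrt(3)
BC = sqrt(397 - 114*sqrt(3))

sqrt(397 - 114*sqrt(3))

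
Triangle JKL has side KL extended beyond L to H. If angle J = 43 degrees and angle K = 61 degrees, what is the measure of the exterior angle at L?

By the exterior angle theorem, an exterior angle of a triangle equals the sum of the two remote interior angles.
Exterior angle = angle J + angle K
Exterior angle = 43 + 61 = 104 degrees

104 degrees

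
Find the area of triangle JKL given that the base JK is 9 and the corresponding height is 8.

A triangle's area is half the area of a rectangle with the same base and height.
Area = (1/2) * 9 * 8 = 36.

36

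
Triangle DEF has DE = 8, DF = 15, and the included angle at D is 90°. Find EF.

By the law of cosines: EF^2 = DE^2 + DF^2 - 2*DE*DF*cos(D)
EF^2 = 8^2 + 15^2 - 2*8*15*cos(90°)
EF^2 = 64 + 225 - 240*(0)
EF^2 = 289
EF = 17

17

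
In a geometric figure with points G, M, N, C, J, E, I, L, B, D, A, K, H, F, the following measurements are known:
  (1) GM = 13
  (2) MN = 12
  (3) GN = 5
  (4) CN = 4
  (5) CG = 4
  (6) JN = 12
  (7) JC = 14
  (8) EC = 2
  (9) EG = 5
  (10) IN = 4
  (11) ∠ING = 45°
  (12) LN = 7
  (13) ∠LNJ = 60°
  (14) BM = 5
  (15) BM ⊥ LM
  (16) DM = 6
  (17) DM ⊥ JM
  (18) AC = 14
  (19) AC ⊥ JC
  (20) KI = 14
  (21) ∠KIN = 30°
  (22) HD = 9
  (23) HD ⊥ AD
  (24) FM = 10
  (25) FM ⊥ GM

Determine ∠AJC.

Step 1: By the law of cosines on triangle JCA: JA² = 14² + 14² − 2·14·14·cos(90°) = 392, so JA = 14·√2.
Step 2: By the inverse law of cosines on triangle AJC: cos(∠AJC) = ((14·√2)² + 14² − 14²) / (2·14·√2·14) = 392/554.37 = 0.7071, so ∠AJC = 45°.

Therefore, the measure of angle ∠AJC = 45°.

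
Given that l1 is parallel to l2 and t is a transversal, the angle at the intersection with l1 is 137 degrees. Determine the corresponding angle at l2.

Corresponding angles formed by parallel lines and a transversal are equal.
The given angle is 137 degrees.
The corresponding angle = 137 degrees.

137 degrees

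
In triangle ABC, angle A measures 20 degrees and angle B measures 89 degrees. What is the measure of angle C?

angle C = 180 - 20 - 89 = 71 degrees.

71 degrees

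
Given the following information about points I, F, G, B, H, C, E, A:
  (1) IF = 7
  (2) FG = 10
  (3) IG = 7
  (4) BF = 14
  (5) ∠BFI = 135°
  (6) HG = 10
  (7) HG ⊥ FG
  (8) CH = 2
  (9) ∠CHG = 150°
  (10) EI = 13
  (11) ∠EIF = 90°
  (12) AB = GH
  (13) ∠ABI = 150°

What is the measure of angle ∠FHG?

Step 1: By the law of cosines on triangle HGF: HF² = 10² + 10² − 2·10·10·cos(90°) = 200, so HF = 10·√2.
Step 2: By the inverse law of cosines on triangle FHG: cos(∠FHG) = ((10·√2)² + 10² − 10²) / (2·10·√2·10) = 200/282.84 = 0.7071, so ∠FHG = 45°.

Therefore, the measure of angle ∠FHG = 45°.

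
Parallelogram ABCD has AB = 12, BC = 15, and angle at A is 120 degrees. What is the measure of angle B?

Opposite sides of a parallelogram are parallel, so consecutive angles form co-interior angles on a transversal.
Co-interior angles sum to 180°, giving angle B = 180 - 120 = 60 degrees.

60 degrees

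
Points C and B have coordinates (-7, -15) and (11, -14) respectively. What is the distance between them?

d = sqrt((11 - -7)^2 + (-14 - -15)^2)
d = sqrt(18^2 + 1^2)
d = sqrt(324 + 1)
d = sqrt(325) = 5*sqrt(13)

5*sqrt(13)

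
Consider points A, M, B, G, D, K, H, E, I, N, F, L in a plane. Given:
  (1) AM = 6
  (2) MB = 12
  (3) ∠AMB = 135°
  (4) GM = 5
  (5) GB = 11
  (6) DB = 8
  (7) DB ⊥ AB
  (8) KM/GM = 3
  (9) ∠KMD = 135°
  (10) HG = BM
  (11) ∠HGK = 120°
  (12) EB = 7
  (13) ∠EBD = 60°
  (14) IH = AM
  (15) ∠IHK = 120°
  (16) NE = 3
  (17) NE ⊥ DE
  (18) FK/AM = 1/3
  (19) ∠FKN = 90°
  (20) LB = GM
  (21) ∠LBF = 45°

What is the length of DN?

Step 1: By the law of cosines on triangle EBD: ED² = 7² + 8² − 2·7·8·cos(60°) = 57, so ED = √57.
Step 2: By the law of cosines on triangle DEN: DN² = √57² + 3² − 2·√57·3·cos(90°) = 66, so DN = √66.

Therefore, the length of DN = √66.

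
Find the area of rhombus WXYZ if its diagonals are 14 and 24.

The diagonals of a rhombus divide it into four right triangles.
Each triangle has legs 14/ 2 = 7 and 24/2 = 12, so each has area (1/2)*7*12 = 42.
Four such triangles give total area = (d1 * d2) / 2 = 168.

168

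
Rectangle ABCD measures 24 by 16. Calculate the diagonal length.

A rectangle's diagonal splits it into two right triangles, with the diagonal as the hypotenuse.
By the Pythagorean theorem, d^2 = 24^2 + 16^2 = 832.
Therefore d = sqrt(832) = 8*sqrt(13).

8*sqrt(13)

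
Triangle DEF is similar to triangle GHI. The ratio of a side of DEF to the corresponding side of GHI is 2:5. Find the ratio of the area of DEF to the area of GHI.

Area ratio = (side ratio)^2 = (2/5)^2 = 4:25.

4:25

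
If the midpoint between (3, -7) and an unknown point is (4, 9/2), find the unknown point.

Using the midpoint formula: M = ((x1 + x2)/2, (y1 + y2)/2)
We know M = (4, 9/2) and P = (3, -7)
For x: 4 = (3 + x2)/2, so x2 = 2*4 - 3 = 5
For y: 9/2 = (-7 + y2)/2, so y2 = 2*9/2 - -7 = 16
Q = (5, 16)

(5, 16)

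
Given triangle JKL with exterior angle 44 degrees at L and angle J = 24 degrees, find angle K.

angle K = 44 - 24 = 20 degrees (exterior angle theorem).

20 degrees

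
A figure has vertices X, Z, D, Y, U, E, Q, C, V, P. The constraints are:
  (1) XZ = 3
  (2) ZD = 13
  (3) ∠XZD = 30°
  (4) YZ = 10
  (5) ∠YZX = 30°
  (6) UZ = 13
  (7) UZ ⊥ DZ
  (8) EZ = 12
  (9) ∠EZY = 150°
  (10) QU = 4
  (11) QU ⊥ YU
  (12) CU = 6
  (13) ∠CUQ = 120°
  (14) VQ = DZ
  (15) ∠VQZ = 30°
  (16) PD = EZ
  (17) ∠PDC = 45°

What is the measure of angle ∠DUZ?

Step 1: By the law of cosines on triangle UZD: UD² = 13² + 13² − 2·13·13·cos(90°) = 338, so UD = 13·√2.
Step 2: By the inverse law of cosines on triangle DUZ: cos(∠DUZ) = ((13·√2)² + 13² − 13²) / (2·13·√2·13) = 338/478 = 0.7071, so ∠DUZ = 45°.

Therefore, the measure of angle ∠DUZ = 45°.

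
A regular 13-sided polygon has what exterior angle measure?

Each exterior angle of a regular n-gon is 360 / n.
For n = 13: 360 / 13 = 360/13 degrees.

360/13 degrees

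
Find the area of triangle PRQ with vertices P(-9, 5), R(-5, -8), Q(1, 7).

The Shoelace formula computes the area from vertex coordinates by summing cross products.
For vertices (-9,5), (-5,-8), (1,7):
Signed sum = -9*-8 - -5*5 + -5*7 - 1*-8 + 1*5 - -9*7
= 97 + -27 + 68 = 138
Area = (1/2)|138| = 69.

69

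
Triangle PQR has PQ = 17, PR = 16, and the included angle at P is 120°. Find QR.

By the law of cosines: QR^2 = PQ^2 + PR^2 - 2*PQ*PR*cos(P)
QR^2 = 17^2 + 16^2 - 2*17*16*cos(120°)
QR^2 = 289 + 256 - 544*(-1/2)
QR^2 = 817
QR = sqrt(817)

sqrt(817)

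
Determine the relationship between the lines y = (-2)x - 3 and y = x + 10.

Slope of line 1: m1 = -2
Slope of line 2: m2 = 1
m1 != m2 and m1*m2 = -2 != -1. Neither.

Neither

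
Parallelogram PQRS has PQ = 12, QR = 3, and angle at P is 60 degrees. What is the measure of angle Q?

Consecutive angles are supplementary: angle Q = 180 - 60 = 120 degrees.

120 degrees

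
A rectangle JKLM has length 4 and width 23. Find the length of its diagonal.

d = sqrt(4^2 + 23^2) = sqrt(545)

sqrt(545)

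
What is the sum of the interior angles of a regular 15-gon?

The sum of interior angles of an n-sided polygon is (n - 2) * 180.
For n = 15: (15 - 2) * 180 = 13 * 180 = 2340 degrees.

2340 degrees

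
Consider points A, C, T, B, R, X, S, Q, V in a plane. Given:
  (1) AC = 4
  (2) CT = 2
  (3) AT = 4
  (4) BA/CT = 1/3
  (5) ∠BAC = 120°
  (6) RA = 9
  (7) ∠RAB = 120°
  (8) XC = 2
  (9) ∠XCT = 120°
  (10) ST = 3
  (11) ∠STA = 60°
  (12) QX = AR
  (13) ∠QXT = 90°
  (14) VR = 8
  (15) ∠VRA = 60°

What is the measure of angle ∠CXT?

Step 1: By the law of cosines on triangle XCT: XT² = 2² + 2² − 2·2·2·cos(120°) = 12, so XT = 2·√3.
Step 2: By the inverse law of cosines on triangle CXT: cos(∠CXT) = (2² + (2·√3)² − 2²) / (2·2·2·√3) = 12/13.86 = 0.866, so ∠CXT = 30°.

Therefore, the measure of angle ∠CXT = 30°.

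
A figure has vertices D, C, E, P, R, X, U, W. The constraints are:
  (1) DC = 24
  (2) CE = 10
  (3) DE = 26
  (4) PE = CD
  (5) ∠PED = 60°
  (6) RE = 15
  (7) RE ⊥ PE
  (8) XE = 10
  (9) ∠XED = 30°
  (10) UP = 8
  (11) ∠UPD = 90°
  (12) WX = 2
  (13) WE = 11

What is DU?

From the given relations: PE = CD = 24.
Step 1: By the law of cosines on triangle DEP: DP² = 26² + 24² − 2·26·24·cos(60°) = 628, so DP = 2·√157.
Step 2: By the law of cosines on triangle DPU: DU² = (2·√157)² + 8² − 2·2·√157·8·cos(90°) = 692, so DU = 2·√173.

Therefore, the length of DU = 2·√173.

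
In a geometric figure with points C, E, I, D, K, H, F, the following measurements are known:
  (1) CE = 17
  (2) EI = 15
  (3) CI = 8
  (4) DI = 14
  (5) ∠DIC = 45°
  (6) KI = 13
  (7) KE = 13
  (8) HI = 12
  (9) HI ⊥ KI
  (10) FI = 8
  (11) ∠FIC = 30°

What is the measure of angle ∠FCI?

Step 1: By the law of cosines on triangle CIF: CF² = 8² + 8² − 2·8·8·cos(30°) = 17.15, so CF ≈ 4.14.
Step 2: By the inverse law of cosines on triangle FCI: cos(∠FCI) = (4.14² + 8² − 8²) / (2·4.14·8) = 17.15/66.26 = 0.2588, so ∠FCI = 75°.

Therefore, the measure of angle ∠FCI = 75°.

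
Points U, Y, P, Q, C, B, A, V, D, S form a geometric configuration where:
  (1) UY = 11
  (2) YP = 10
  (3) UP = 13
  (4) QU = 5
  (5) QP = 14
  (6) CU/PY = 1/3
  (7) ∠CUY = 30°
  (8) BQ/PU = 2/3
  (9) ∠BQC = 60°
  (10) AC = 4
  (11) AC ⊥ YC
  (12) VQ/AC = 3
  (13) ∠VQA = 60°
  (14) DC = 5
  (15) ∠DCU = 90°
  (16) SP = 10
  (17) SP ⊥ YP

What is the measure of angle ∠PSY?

Step 1: By the law of cosines on triangle SPY: SY² = 10² + 10² − 2·10·10·cos(90°) = 200, so SY = 10·√2.
Step 2: By the inverse law of cosines on triangle PSY: cos(∠PSY) = (10² + (10·√2)² − 10²) / (2·10·10·√2) = 200/282.84 = 0.7071, so ∠PSY = 45°.

Therefore, the measure of angle ∠PSY = 45°.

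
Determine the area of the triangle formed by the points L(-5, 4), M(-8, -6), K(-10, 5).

Shoelace: Area = (1/2)|-5(-6-5) + -8(5-4) + -10(4--6)| = (1/2)(53) = 53/2

53/2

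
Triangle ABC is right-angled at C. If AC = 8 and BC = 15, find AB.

In a right triangle, the square of the hypotenuse equals the sum of the squares of the two legs.
The legs are 8 and 15, so the hypotenuse = sqrt(64 + 225) = sqrt(289) = 17.

17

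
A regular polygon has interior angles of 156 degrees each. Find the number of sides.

Each interior angle of a regular n-gon is (n - 2) * 180 / n.
Setting this equal to 156:
(n - 2) * 180 / n = 156
Each exterior angle = 180 - 156 = 24 degrees.
Since exterior angles sum to 360: n = 360 / 24 = 15.

15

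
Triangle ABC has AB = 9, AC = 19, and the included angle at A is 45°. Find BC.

By the law of cosines: BC^2 = AB^2 + AC^2 - 2*AB*AC*cos(A)
BC^2 = 9^2 + 19^2 - 2*9*19*cos(45°)
BC^2 = 81 + 361 - 342*(sqrt(2)/2)
BC^2 = 442 - 171*sqrt(2)
BC = sqrt(442 - 171*sqrt(2))

sqrt(442 - 171*sqrt(2))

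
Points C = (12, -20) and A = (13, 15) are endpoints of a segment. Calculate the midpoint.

M = ((x₁ + x₂)/2, (y₁ + y₂)/2)
= ((12 + 13)/2, (-20 + 15)/2)
= (25/2, -5/2) = (25/2, -5/2)

(25/2, -5/2)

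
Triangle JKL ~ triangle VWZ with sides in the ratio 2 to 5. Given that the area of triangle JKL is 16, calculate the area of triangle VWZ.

Area ratio = (2/5)^2 = 4/25. Area of VWZ = 16 * 25/4 = 100.

100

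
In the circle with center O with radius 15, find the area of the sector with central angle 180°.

Sector area = π(15²)(1/2) = 225*pi/2

225*pi/2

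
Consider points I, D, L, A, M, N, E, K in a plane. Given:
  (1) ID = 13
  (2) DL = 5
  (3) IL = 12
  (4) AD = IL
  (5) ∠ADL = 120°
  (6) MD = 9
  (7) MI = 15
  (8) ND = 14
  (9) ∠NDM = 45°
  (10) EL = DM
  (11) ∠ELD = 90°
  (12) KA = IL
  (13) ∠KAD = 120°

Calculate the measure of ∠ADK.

From the given relations: AD = IL = 12; KA = IL = 12.
Step 1: By the law of cosines on triangle DAK: DK² = 12² + 12² − 2·12·12·cos(120°) = 432, so DK = 12·√3.
Step 2: By the inverse law of cosines on triangle ADK: cos(∠ADK) = (12² + (12·√3)² − 12²) / (2·12·12·√3) = 432/498.83 = 0.866, so ∠ADK = 30°.

Therefore, the measure of angle ∠ADK = 30°.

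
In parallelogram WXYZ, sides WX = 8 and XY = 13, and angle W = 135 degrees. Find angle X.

In a parallelogram, consecutive angles are supplementary (sum to 180°).
angle X = 180 - angle W
angle X = 180 - 135
angle X = 45 degrees

45 degrees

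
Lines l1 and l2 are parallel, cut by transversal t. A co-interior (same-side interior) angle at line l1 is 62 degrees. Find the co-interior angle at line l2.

Co-interior angles sum to 180: 180 - 62 = 118 degrees.

118 degrees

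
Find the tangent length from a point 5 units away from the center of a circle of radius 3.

tangent = √(d² - r²) = √(5² - 3²) = √(25 - 9) = √16 = 4

4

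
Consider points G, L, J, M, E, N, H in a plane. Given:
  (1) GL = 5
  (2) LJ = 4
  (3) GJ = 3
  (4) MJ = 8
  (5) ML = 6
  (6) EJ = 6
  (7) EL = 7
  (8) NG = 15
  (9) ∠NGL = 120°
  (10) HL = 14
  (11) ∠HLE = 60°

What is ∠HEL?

Step 1: By the law of cosines on triangle ELH: EH² = 7² + 14² − 2·7·14·cos(60°) = 147, so EH = 7·√3.
Step 2: By the inverse law of cosines on triangle HEL: cos(∠HEL) = ((7·√3)² + 7² − 14²) / (2·7·√3·7) = 0/169.74 = 0, so ∠HEL = 90°.

Therefore, the measure of angle ∠HEL = 90°.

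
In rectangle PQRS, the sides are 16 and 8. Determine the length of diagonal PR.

d = sqrt(16^2 + 8^2) = sqrt(320) = 8*sqrt(5)

8*sqrt(5)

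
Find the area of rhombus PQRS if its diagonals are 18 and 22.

Area = (18 * 22) / 2 = 396 / 2 = 198

198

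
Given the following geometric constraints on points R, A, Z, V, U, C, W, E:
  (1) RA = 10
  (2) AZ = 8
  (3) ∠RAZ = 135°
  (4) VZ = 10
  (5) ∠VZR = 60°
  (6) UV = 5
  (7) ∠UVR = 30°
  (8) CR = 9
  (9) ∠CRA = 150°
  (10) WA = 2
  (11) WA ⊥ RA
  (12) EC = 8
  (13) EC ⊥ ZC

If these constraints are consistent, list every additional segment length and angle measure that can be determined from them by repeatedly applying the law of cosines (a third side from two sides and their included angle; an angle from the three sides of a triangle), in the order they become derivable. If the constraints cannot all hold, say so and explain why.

The constraints are consistent. Derivable facts, in order:
After 1 step:
- AC ≈ 18.35
- RW = 2·√26
- RZ ≈ 16.65
After 2 steps:
- RV ≈ 14.51
- ∠ACR = 15.81°
- ∠ARW = 11.31°
- ∠ARZ = 19.86°
- ∠AWR = 78.69°
- ∠AZR = 25.14°
- ∠CAR = 14.19°
After 3 steps:
- RU ≈ 10.49
- ∠RVZ = 83.37°
- ∠VRZ = 36.63°
After 4 steps:
- ∠RUV = 136.21°
- ∠URV = 13.79°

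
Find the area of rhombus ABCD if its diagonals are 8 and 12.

Area of a rhombus = (d1 * d2) / 2
Area = (8 * 12) / 2
Area = 96 / 2
Area = 48

48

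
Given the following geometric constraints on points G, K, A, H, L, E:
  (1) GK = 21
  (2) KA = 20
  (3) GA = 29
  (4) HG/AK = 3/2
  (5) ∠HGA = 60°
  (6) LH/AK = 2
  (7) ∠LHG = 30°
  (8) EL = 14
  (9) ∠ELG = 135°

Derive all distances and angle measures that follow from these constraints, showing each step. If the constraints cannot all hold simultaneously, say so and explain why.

The constraints are consistent.

From the given relations:
  HG = 3/2·AK = 3/2·20 = 30
  LH = 2·AK = 2·20 = 40

Step 1: From GH = 30, HL = 40, and ∠GHL = 30°, by the law of cosines:
  GL² = GH² + HL² - 2·GH·HL·cos(30°) = 900 + 1600 - 2078 = 421.5
  GL ≈ 20.53

Step 2: From AG = 29, GH = 30, and ∠AGH = 60°, by the law of cosines:
  AH² = AG² + GH² - 2·AG·GH·cos(60°) = 841 + 900 - 870 = 871
  AH ≈ 29.51

Step 3: From GA = 29, GK = 21, AK = 20, by the inverse law of cosines:
  cos(∠AGK) = (GA² + GK² - AK²) / (2·GA·GK)
  ∠AGK = 43.6°

Step 4: From KA = 20, KG = 21, AG = 29, by the inverse law of cosines:
  cos(∠AKG) = (KA² + KG² - AG²) / (2·KA·KG)
  ∠AKG = 90°

Step 5: From AG = 29, AK = 20, GK = 21, by the inverse law of cosines:
  cos(∠GAK) = (AG² + AK² - GK²) / (2·AG·AK)
  ∠GAK = 46.4°

Step 6: From GL = 20.53, LE = 14, and ∠GLE = 135°, by the law of cosines:
  GE² = GL² + LE² - 2·GL·LE·cos(135°) = 421.5 + 196 + 406.5 = 1024
  GE ≈ 32

Step 7: From GH = 30, GL = 20.53, HL = 40, by the inverse law of cosines:
  cos(∠HGL) = (GH² + GL² - HL²) / (2·GH·GL)
  ∠HGL = 103.06°

Step 8: From AG = 29, AH = 29.51, GH = 30, by the inverse law of cosines:
  cos(∠GAH) = (AG² + AH² - GH²) / (2·AG·AH)
  ∠GAH = 61.68°

Step 9: From HA = 29.51, HG = 30, AG = 29, by the inverse law of cosines:
  cos(∠AHG) = (HA² + HG² - AG²) / (2·HA·HG)
  ∠AHG = 58.32°

Step 10: From LG = 20.53, LH = 40, GH = 30, by the inverse law of cosines:
  cos(∠GLH) = (LG² + LH² - GH²) / (2·LG·LH)
  ∠GLH = 46.94°

Step 11: From GE = 32, GL = 20.53, EL = 14, by the inverse law of cosines:
  cos(∠EGL) = (GE² + GL² - EL²) / (2·GE·GL)
  ∠EGL = 18.02°

Step 12: From EG = 32, EL = 14, GL = 20.53, by the inverse law of cosines:
  cos(∠GEL) = (EG² + EL² - GL²) / (2·EG·EL)
  ∠GEL = 26.98°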